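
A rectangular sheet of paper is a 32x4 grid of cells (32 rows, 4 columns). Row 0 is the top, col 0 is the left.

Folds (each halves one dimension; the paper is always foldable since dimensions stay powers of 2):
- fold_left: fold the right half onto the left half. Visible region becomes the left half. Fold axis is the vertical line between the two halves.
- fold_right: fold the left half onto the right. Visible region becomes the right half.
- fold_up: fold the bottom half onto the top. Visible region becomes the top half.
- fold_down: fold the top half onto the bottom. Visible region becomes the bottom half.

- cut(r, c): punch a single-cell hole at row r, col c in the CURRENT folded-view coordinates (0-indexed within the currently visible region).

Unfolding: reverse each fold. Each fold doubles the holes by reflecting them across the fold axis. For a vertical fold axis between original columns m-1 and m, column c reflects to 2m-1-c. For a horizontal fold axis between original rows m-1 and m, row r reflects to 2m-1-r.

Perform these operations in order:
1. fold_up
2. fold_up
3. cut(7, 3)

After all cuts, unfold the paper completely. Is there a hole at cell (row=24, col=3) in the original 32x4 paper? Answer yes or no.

Op 1 fold_up: fold axis h@16; visible region now rows[0,16) x cols[0,4) = 16x4
Op 2 fold_up: fold axis h@8; visible region now rows[0,8) x cols[0,4) = 8x4
Op 3 cut(7, 3): punch at orig (7,3); cuts so far [(7, 3)]; region rows[0,8) x cols[0,4) = 8x4
Unfold 1 (reflect across h@8): 2 holes -> [(7, 3), (8, 3)]
Unfold 2 (reflect across h@16): 4 holes -> [(7, 3), (8, 3), (23, 3), (24, 3)]
Holes: [(7, 3), (8, 3), (23, 3), (24, 3)]

Answer: yes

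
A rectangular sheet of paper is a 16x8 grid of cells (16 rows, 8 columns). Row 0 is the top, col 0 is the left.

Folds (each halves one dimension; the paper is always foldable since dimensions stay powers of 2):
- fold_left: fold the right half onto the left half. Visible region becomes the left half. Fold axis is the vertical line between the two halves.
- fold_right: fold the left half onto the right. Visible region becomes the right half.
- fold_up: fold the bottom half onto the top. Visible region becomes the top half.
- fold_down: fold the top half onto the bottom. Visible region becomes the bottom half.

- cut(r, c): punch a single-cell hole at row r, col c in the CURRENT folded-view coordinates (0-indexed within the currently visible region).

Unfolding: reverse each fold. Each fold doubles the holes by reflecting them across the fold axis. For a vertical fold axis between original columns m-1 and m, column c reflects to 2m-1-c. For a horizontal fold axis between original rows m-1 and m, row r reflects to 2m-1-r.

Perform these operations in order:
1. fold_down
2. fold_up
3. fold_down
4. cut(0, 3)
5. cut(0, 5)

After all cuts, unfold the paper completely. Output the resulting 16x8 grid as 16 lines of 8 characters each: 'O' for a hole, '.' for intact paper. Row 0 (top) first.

Answer: ........
...O.O..
...O.O..
........
........
...O.O..
...O.O..
........
........
...O.O..
...O.O..
........
........
...O.O..
...O.O..
........

Derivation:
Op 1 fold_down: fold axis h@8; visible region now rows[8,16) x cols[0,8) = 8x8
Op 2 fold_up: fold axis h@12; visible region now rows[8,12) x cols[0,8) = 4x8
Op 3 fold_down: fold axis h@10; visible region now rows[10,12) x cols[0,8) = 2x8
Op 4 cut(0, 3): punch at orig (10,3); cuts so far [(10, 3)]; region rows[10,12) x cols[0,8) = 2x8
Op 5 cut(0, 5): punch at orig (10,5); cuts so far [(10, 3), (10, 5)]; region rows[10,12) x cols[0,8) = 2x8
Unfold 1 (reflect across h@10): 4 holes -> [(9, 3), (9, 5), (10, 3), (10, 5)]
Unfold 2 (reflect across h@12): 8 holes -> [(9, 3), (9, 5), (10, 3), (10, 5), (13, 3), (13, 5), (14, 3), (14, 5)]
Unfold 3 (reflect across h@8): 16 holes -> [(1, 3), (1, 5), (2, 3), (2, 5), (5, 3), (5, 5), (6, 3), (6, 5), (9, 3), (9, 5), (10, 3), (10, 5), (13, 3), (13, 5), (14, 3), (14, 5)]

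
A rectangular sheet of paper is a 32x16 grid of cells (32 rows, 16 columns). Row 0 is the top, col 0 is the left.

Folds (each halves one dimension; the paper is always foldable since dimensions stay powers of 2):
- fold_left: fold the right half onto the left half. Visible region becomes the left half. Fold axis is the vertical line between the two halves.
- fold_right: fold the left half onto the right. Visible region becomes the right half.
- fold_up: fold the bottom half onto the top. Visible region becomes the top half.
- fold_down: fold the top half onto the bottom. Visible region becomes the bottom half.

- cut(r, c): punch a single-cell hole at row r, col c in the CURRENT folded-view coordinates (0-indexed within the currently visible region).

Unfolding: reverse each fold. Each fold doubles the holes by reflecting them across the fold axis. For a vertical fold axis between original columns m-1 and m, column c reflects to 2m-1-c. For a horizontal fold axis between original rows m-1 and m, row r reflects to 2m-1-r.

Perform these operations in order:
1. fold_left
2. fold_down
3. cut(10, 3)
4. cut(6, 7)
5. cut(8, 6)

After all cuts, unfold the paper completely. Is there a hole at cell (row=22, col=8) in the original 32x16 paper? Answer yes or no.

Answer: yes

Derivation:
Op 1 fold_left: fold axis v@8; visible region now rows[0,32) x cols[0,8) = 32x8
Op 2 fold_down: fold axis h@16; visible region now rows[16,32) x cols[0,8) = 16x8
Op 3 cut(10, 3): punch at orig (26,3); cuts so far [(26, 3)]; region rows[16,32) x cols[0,8) = 16x8
Op 4 cut(6, 7): punch at orig (22,7); cuts so far [(22, 7), (26, 3)]; region rows[16,32) x cols[0,8) = 16x8
Op 5 cut(8, 6): punch at orig (24,6); cuts so far [(22, 7), (24, 6), (26, 3)]; region rows[16,32) x cols[0,8) = 16x8
Unfold 1 (reflect across h@16): 6 holes -> [(5, 3), (7, 6), (9, 7), (22, 7), (24, 6), (26, 3)]
Unfold 2 (reflect across v@8): 12 holes -> [(5, 3), (5, 12), (7, 6), (7, 9), (9, 7), (9, 8), (22, 7), (22, 8), (24, 6), (24, 9), (26, 3), (26, 12)]
Holes: [(5, 3), (5, 12), (7, 6), (7, 9), (9, 7), (9, 8), (22, 7), (22, 8), (24, 6), (24, 9), (26, 3), (26, 12)]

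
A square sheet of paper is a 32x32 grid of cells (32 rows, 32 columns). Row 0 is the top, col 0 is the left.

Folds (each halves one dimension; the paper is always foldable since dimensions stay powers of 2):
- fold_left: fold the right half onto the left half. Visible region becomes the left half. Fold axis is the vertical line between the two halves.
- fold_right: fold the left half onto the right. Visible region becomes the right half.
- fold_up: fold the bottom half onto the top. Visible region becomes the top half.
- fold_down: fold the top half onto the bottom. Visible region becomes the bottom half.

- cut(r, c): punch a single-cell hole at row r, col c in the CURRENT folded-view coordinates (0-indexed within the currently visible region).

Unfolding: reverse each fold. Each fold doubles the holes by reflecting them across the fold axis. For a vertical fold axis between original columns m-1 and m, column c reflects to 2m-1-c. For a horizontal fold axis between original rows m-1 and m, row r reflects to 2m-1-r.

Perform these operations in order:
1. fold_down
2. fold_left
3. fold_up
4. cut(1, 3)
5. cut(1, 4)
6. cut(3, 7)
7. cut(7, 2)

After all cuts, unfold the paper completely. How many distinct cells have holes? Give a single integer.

Answer: 32

Derivation:
Op 1 fold_down: fold axis h@16; visible region now rows[16,32) x cols[0,32) = 16x32
Op 2 fold_left: fold axis v@16; visible region now rows[16,32) x cols[0,16) = 16x16
Op 3 fold_up: fold axis h@24; visible region now rows[16,24) x cols[0,16) = 8x16
Op 4 cut(1, 3): punch at orig (17,3); cuts so far [(17, 3)]; region rows[16,24) x cols[0,16) = 8x16
Op 5 cut(1, 4): punch at orig (17,4); cuts so far [(17, 3), (17, 4)]; region rows[16,24) x cols[0,16) = 8x16
Op 6 cut(3, 7): punch at orig (19,7); cuts so far [(17, 3), (17, 4), (19, 7)]; region rows[16,24) x cols[0,16) = 8x16
Op 7 cut(7, 2): punch at orig (23,2); cuts so far [(17, 3), (17, 4), (19, 7), (23, 2)]; region rows[16,24) x cols[0,16) = 8x16
Unfold 1 (reflect across h@24): 8 holes -> [(17, 3), (17, 4), (19, 7), (23, 2), (24, 2), (28, 7), (30, 3), (30, 4)]
Unfold 2 (reflect across v@16): 16 holes -> [(17, 3), (17, 4), (17, 27), (17, 28), (19, 7), (19, 24), (23, 2), (23, 29), (24, 2), (24, 29), (28, 7), (28, 24), (30, 3), (30, 4), (30, 27), (30, 28)]
Unfold 3 (reflect across h@16): 32 holes -> [(1, 3), (1, 4), (1, 27), (1, 28), (3, 7), (3, 24), (7, 2), (7, 29), (8, 2), (8, 29), (12, 7), (12, 24), (14, 3), (14, 4), (14, 27), (14, 28), (17, 3), (17, 4), (17, 27), (17, 28), (19, 7), (19, 24), (23, 2), (23, 29), (24, 2), (24, 29), (28, 7), (28, 24), (30, 3), (30, 4), (30, 27), (30, 28)]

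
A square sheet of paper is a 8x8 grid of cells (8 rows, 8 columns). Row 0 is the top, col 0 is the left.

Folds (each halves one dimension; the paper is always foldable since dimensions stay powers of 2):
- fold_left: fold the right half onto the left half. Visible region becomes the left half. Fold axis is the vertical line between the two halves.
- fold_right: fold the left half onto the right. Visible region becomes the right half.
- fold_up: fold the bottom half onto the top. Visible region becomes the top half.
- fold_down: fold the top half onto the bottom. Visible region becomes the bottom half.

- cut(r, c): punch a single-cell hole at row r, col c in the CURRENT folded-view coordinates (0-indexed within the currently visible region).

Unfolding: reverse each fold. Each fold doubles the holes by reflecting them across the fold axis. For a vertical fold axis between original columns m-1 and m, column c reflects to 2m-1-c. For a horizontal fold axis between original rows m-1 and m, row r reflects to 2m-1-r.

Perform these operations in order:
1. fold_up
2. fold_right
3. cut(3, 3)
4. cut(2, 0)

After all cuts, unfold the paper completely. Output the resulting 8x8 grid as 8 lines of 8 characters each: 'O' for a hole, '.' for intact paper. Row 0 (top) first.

Answer: ........
........
...OO...
O......O
O......O
...OO...
........
........

Derivation:
Op 1 fold_up: fold axis h@4; visible region now rows[0,4) x cols[0,8) = 4x8
Op 2 fold_right: fold axis v@4; visible region now rows[0,4) x cols[4,8) = 4x4
Op 3 cut(3, 3): punch at orig (3,7); cuts so far [(3, 7)]; region rows[0,4) x cols[4,8) = 4x4
Op 4 cut(2, 0): punch at orig (2,4); cuts so far [(2, 4), (3, 7)]; region rows[0,4) x cols[4,8) = 4x4
Unfold 1 (reflect across v@4): 4 holes -> [(2, 3), (2, 4), (3, 0), (3, 7)]
Unfold 2 (reflect across h@4): 8 holes -> [(2, 3), (2, 4), (3, 0), (3, 7), (4, 0), (4, 7), (5, 3), (5, 4)]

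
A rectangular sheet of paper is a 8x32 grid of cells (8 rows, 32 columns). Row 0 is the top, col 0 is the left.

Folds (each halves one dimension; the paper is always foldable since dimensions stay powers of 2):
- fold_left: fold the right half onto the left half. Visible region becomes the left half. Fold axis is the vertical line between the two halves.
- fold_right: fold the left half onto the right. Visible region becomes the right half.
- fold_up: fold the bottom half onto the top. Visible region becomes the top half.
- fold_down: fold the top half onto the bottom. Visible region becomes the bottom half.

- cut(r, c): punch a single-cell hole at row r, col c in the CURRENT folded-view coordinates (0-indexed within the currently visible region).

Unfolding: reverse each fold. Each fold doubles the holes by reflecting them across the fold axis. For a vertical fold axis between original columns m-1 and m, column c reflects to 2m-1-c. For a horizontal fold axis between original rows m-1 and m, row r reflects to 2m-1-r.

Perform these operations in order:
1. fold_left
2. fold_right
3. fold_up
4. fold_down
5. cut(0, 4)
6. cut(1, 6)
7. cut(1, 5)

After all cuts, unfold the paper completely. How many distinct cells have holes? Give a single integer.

Op 1 fold_left: fold axis v@16; visible region now rows[0,8) x cols[0,16) = 8x16
Op 2 fold_right: fold axis v@8; visible region now rows[0,8) x cols[8,16) = 8x8
Op 3 fold_up: fold axis h@4; visible region now rows[0,4) x cols[8,16) = 4x8
Op 4 fold_down: fold axis h@2; visible region now rows[2,4) x cols[8,16) = 2x8
Op 5 cut(0, 4): punch at orig (2,12); cuts so far [(2, 12)]; region rows[2,4) x cols[8,16) = 2x8
Op 6 cut(1, 6): punch at orig (3,14); cuts so far [(2, 12), (3, 14)]; region rows[2,4) x cols[8,16) = 2x8
Op 7 cut(1, 5): punch at orig (3,13); cuts so far [(2, 12), (3, 13), (3, 14)]; region rows[2,4) x cols[8,16) = 2x8
Unfold 1 (reflect across h@2): 6 holes -> [(0, 13), (0, 14), (1, 12), (2, 12), (3, 13), (3, 14)]
Unfold 2 (reflect across h@4): 12 holes -> [(0, 13), (0, 14), (1, 12), (2, 12), (3, 13), (3, 14), (4, 13), (4, 14), (5, 12), (6, 12), (7, 13), (7, 14)]
Unfold 3 (reflect across v@8): 24 holes -> [(0, 1), (0, 2), (0, 13), (0, 14), (1, 3), (1, 12), (2, 3), (2, 12), (3, 1), (3, 2), (3, 13), (3, 14), (4, 1), (4, 2), (4, 13), (4, 14), (5, 3), (5, 12), (6, 3), (6, 12), (7, 1), (7, 2), (7, 13), (7, 14)]
Unfold 4 (reflect across v@16): 48 holes -> [(0, 1), (0, 2), (0, 13), (0, 14), (0, 17), (0, 18), (0, 29), (0, 30), (1, 3), (1, 12), (1, 19), (1, 28), (2, 3), (2, 12), (2, 19), (2, 28), (3, 1), (3, 2), (3, 13), (3, 14), (3, 17), (3, 18), (3, 29), (3, 30), (4, 1), (4, 2), (4, 13), (4, 14), (4, 17), (4, 18), (4, 29), (4, 30), (5, 3), (5, 12), (5, 19), (5, 28), (6, 3), (6, 12), (6, 19), (6, 28), (7, 1), (7, 2), (7, 13), (7, 14), (7, 17), (7, 18), (7, 29), (7, 30)]

Answer: 48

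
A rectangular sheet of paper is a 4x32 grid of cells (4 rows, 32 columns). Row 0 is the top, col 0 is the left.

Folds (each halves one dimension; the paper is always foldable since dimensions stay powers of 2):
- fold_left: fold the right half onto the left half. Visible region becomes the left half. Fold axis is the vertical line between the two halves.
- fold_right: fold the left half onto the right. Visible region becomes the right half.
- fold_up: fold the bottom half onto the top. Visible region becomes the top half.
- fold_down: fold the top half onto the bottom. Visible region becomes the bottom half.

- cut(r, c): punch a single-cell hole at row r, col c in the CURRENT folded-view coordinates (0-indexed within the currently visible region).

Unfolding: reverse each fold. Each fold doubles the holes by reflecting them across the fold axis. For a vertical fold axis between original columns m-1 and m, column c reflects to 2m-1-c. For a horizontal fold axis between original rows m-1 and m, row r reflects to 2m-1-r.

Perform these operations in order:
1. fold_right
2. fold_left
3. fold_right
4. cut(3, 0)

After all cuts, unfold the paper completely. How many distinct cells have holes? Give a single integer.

Op 1 fold_right: fold axis v@16; visible region now rows[0,4) x cols[16,32) = 4x16
Op 2 fold_left: fold axis v@24; visible region now rows[0,4) x cols[16,24) = 4x8
Op 3 fold_right: fold axis v@20; visible region now rows[0,4) x cols[20,24) = 4x4
Op 4 cut(3, 0): punch at orig (3,20); cuts so far [(3, 20)]; region rows[0,4) x cols[20,24) = 4x4
Unfold 1 (reflect across v@20): 2 holes -> [(3, 19), (3, 20)]
Unfold 2 (reflect across v@24): 4 holes -> [(3, 19), (3, 20), (3, 27), (3, 28)]
Unfold 3 (reflect across v@16): 8 holes -> [(3, 3), (3, 4), (3, 11), (3, 12), (3, 19), (3, 20), (3, 27), (3, 28)]

Answer: 8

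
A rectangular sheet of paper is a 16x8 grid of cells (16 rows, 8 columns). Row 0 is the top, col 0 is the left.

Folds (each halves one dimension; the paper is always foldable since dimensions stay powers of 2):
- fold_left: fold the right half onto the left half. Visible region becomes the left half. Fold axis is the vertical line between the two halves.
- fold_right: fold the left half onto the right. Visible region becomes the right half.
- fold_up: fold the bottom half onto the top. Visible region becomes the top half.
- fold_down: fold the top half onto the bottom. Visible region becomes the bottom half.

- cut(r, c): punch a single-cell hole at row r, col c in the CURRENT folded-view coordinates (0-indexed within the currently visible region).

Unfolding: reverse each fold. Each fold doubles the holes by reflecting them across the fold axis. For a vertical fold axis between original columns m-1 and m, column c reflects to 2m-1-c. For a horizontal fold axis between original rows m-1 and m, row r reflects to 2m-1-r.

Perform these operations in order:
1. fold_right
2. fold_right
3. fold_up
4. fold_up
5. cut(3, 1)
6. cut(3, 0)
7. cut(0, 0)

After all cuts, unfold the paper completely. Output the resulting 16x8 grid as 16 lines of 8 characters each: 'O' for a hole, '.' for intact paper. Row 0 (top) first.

Answer: .OO..OO.
........
........
OOOOOOOO
OOOOOOOO
........
........
.OO..OO.
.OO..OO.
........
........
OOOOOOOO
OOOOOOOO
........
........
.OO..OO.

Derivation:
Op 1 fold_right: fold axis v@4; visible region now rows[0,16) x cols[4,8) = 16x4
Op 2 fold_right: fold axis v@6; visible region now rows[0,16) x cols[6,8) = 16x2
Op 3 fold_up: fold axis h@8; visible region now rows[0,8) x cols[6,8) = 8x2
Op 4 fold_up: fold axis h@4; visible region now rows[0,4) x cols[6,8) = 4x2
Op 5 cut(3, 1): punch at orig (3,7); cuts so far [(3, 7)]; region rows[0,4) x cols[6,8) = 4x2
Op 6 cut(3, 0): punch at orig (3,6); cuts so far [(3, 6), (3, 7)]; region rows[0,4) x cols[6,8) = 4x2
Op 7 cut(0, 0): punch at orig (0,6); cuts so far [(0, 6), (3, 6), (3, 7)]; region rows[0,4) x cols[6,8) = 4x2
Unfold 1 (reflect across h@4): 6 holes -> [(0, 6), (3, 6), (3, 7), (4, 6), (4, 7), (7, 6)]
Unfold 2 (reflect across h@8): 12 holes -> [(0, 6), (3, 6), (3, 7), (4, 6), (4, 7), (7, 6), (8, 6), (11, 6), (11, 7), (12, 6), (12, 7), (15, 6)]
Unfold 3 (reflect across v@6): 24 holes -> [(0, 5), (0, 6), (3, 4), (3, 5), (3, 6), (3, 7), (4, 4), (4, 5), (4, 6), (4, 7), (7, 5), (7, 6), (8, 5), (8, 6), (11, 4), (11, 5), (11, 6), (11, 7), (12, 4), (12, 5), (12, 6), (12, 7), (15, 5), (15, 6)]
Unfold 4 (reflect across v@4): 48 holes -> [(0, 1), (0, 2), (0, 5), (0, 6), (3, 0), (3, 1), (3, 2), (3, 3), (3, 4), (3, 5), (3, 6), (3, 7), (4, 0), (4, 1), (4, 2), (4, 3), (4, 4), (4, 5), (4, 6), (4, 7), (7, 1), (7, 2), (7, 5), (7, 6), (8, 1), (8, 2), (8, 5), (8, 6), (11, 0), (11, 1), (11, 2), (11, 3), (11, 4), (11, 5), (11, 6), (11, 7), (12, 0), (12, 1), (12, 2), (12, 3), (12, 4), (12, 5), (12, 6), (12, 7), (15, 1), (15, 2), (15, 5), (15, 6)]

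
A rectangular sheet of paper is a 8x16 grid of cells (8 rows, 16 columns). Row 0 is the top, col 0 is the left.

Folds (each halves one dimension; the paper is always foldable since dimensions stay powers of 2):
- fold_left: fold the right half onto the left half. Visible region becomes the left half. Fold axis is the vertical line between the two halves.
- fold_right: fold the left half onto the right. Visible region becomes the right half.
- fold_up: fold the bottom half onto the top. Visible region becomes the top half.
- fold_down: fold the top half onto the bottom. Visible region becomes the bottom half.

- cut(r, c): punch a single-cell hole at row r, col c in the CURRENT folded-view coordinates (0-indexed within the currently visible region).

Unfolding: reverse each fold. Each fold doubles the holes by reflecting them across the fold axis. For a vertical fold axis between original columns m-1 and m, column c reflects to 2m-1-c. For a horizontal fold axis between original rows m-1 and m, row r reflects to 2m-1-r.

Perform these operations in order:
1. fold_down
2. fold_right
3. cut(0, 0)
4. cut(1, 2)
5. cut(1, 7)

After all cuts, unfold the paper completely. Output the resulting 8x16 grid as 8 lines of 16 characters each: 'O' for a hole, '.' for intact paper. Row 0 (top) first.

Op 1 fold_down: fold axis h@4; visible region now rows[4,8) x cols[0,16) = 4x16
Op 2 fold_right: fold axis v@8; visible region now rows[4,8) x cols[8,16) = 4x8
Op 3 cut(0, 0): punch at orig (4,8); cuts so far [(4, 8)]; region rows[4,8) x cols[8,16) = 4x8
Op 4 cut(1, 2): punch at orig (5,10); cuts so far [(4, 8), (5, 10)]; region rows[4,8) x cols[8,16) = 4x8
Op 5 cut(1, 7): punch at orig (5,15); cuts so far [(4, 8), (5, 10), (5, 15)]; region rows[4,8) x cols[8,16) = 4x8
Unfold 1 (reflect across v@8): 6 holes -> [(4, 7), (4, 8), (5, 0), (5, 5), (5, 10), (5, 15)]
Unfold 2 (reflect across h@4): 12 holes -> [(2, 0), (2, 5), (2, 10), (2, 15), (3, 7), (3, 8), (4, 7), (4, 8), (5, 0), (5, 5), (5, 10), (5, 15)]

Answer: ................
................
O....O....O....O
.......OO.......
.......OO.......
O....O....O....O
................
................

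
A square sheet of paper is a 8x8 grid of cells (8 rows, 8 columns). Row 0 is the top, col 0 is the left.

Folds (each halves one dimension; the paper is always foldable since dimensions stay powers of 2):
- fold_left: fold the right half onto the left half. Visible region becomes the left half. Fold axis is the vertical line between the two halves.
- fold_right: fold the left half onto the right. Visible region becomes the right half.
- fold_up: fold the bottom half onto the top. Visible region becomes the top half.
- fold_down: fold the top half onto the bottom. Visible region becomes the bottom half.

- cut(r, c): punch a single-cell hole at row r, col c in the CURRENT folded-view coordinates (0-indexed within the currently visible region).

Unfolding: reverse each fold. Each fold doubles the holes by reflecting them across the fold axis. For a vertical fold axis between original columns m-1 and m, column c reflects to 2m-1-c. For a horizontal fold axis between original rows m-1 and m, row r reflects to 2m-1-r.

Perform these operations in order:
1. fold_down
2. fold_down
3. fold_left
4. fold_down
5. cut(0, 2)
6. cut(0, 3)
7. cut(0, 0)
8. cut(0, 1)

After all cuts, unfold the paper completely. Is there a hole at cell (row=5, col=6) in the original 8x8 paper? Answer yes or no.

Answer: yes

Derivation:
Op 1 fold_down: fold axis h@4; visible region now rows[4,8) x cols[0,8) = 4x8
Op 2 fold_down: fold axis h@6; visible region now rows[6,8) x cols[0,8) = 2x8
Op 3 fold_left: fold axis v@4; visible region now rows[6,8) x cols[0,4) = 2x4
Op 4 fold_down: fold axis h@7; visible region now rows[7,8) x cols[0,4) = 1x4
Op 5 cut(0, 2): punch at orig (7,2); cuts so far [(7, 2)]; region rows[7,8) x cols[0,4) = 1x4
Op 6 cut(0, 3): punch at orig (7,3); cuts so far [(7, 2), (7, 3)]; region rows[7,8) x cols[0,4) = 1x4
Op 7 cut(0, 0): punch at orig (7,0); cuts so far [(7, 0), (7, 2), (7, 3)]; region rows[7,8) x cols[0,4) = 1x4
Op 8 cut(0, 1): punch at orig (7,1); cuts so far [(7, 0), (7, 1), (7, 2), (7, 3)]; region rows[7,8) x cols[0,4) = 1x4
Unfold 1 (reflect across h@7): 8 holes -> [(6, 0), (6, 1), (6, 2), (6, 3), (7, 0), (7, 1), (7, 2), (7, 3)]
Unfold 2 (reflect across v@4): 16 holes -> [(6, 0), (6, 1), (6, 2), (6, 3), (6, 4), (6, 5), (6, 6), (6, 7), (7, 0), (7, 1), (7, 2), (7, 3), (7, 4), (7, 5), (7, 6), (7, 7)]
Unfold 3 (reflect across h@6): 32 holes -> [(4, 0), (4, 1), (4, 2), (4, 3), (4, 4), (4, 5), (4, 6), (4, 7), (5, 0), (5, 1), (5, 2), (5, 3), (5, 4), (5, 5), (5, 6), (5, 7), (6, 0), (6, 1), (6, 2), (6, 3), (6, 4), (6, 5), (6, 6), (6, 7), (7, 0), (7, 1), (7, 2), (7, 3), (7, 4), (7, 5), (7, 6), (7, 7)]
Unfold 4 (reflect across h@4): 64 holes -> [(0, 0), (0, 1), (0, 2), (0, 3), (0, 4), (0, 5), (0, 6), (0, 7), (1, 0), (1, 1), (1, 2), (1, 3), (1, 4), (1, 5), (1, 6), (1, 7), (2, 0), (2, 1), (2, 2), (2, 3), (2, 4), (2, 5), (2, 6), (2, 7), (3, 0), (3, 1), (3, 2), (3, 3), (3, 4), (3, 5), (3, 6), (3, 7), (4, 0), (4, 1), (4, 2), (4, 3), (4, 4), (4, 5), (4, 6), (4, 7), (5, 0), (5, 1), (5, 2), (5, 3), (5, 4), (5, 5), (5, 6), (5, 7), (6, 0), (6, 1), (6, 2), (6, 3), (6, 4), (6, 5), (6, 6), (6, 7), (7, 0), (7, 1), (7, 2), (7, 3), (7, 4), (7, 5), (7, 6), (7, 7)]
Holes: [(0, 0), (0, 1), (0, 2), (0, 3), (0, 4), (0, 5), (0, 6), (0, 7), (1, 0), (1, 1), (1, 2), (1, 3), (1, 4), (1, 5), (1, 6), (1, 7), (2, 0), (2, 1), (2, 2), (2, 3), (2, 4), (2, 5), (2, 6), (2, 7), (3, 0), (3, 1), (3, 2), (3, 3), (3, 4), (3, 5), (3, 6), (3, 7), (4, 0), (4, 1), (4, 2), (4, 3), (4, 4), (4, 5), (4, 6), (4, 7), (5, 0), (5, 1), (5, 2), (5, 3), (5, 4), (5, 5), (5, 6), (5, 7), (6, 0), (6, 1), (6, 2), (6, 3), (6, 4), (6, 5), (6, 6), (6, 7), (7, 0), (7, 1), (7, 2), (7, 3), (7, 4), (7, 5), (7, 6), (7, 7)]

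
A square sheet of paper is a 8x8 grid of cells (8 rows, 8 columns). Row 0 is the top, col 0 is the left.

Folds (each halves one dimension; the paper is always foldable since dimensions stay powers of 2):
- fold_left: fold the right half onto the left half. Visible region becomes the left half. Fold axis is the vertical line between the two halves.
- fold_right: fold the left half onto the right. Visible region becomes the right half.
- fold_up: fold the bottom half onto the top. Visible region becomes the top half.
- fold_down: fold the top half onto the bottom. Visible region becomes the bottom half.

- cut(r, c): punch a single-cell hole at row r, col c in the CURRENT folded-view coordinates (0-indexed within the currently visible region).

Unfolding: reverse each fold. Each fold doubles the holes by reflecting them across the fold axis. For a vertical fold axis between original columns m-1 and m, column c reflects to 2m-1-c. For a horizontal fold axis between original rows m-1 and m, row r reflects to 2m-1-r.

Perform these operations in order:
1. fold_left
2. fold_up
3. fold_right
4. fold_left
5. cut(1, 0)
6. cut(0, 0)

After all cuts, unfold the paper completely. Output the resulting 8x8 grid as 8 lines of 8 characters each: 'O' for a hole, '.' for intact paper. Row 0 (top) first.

Answer: OOOOOOOO
OOOOOOOO
........
........
........
........
OOOOOOOO
OOOOOOOO

Derivation:
Op 1 fold_left: fold axis v@4; visible region now rows[0,8) x cols[0,4) = 8x4
Op 2 fold_up: fold axis h@4; visible region now rows[0,4) x cols[0,4) = 4x4
Op 3 fold_right: fold axis v@2; visible region now rows[0,4) x cols[2,4) = 4x2
Op 4 fold_left: fold axis v@3; visible region now rows[0,4) x cols[2,3) = 4x1
Op 5 cut(1, 0): punch at orig (1,2); cuts so far [(1, 2)]; region rows[0,4) x cols[2,3) = 4x1
Op 6 cut(0, 0): punch at orig (0,2); cuts so far [(0, 2), (1, 2)]; region rows[0,4) x cols[2,3) = 4x1
Unfold 1 (reflect across v@3): 4 holes -> [(0, 2), (0, 3), (1, 2), (1, 3)]
Unfold 2 (reflect across v@2): 8 holes -> [(0, 0), (0, 1), (0, 2), (0, 3), (1, 0), (1, 1), (1, 2), (1, 3)]
Unfold 3 (reflect across h@4): 16 holes -> [(0, 0), (0, 1), (0, 2), (0, 3), (1, 0), (1, 1), (1, 2), (1, 3), (6, 0), (6, 1), (6, 2), (6, 3), (7, 0), (7, 1), (7, 2), (7, 3)]
Unfold 4 (reflect across v@4): 32 holes -> [(0, 0), (0, 1), (0, 2), (0, 3), (0, 4), (0, 5), (0, 6), (0, 7), (1, 0), (1, 1), (1, 2), (1, 3), (1, 4), (1, 5), (1, 6), (1, 7), (6, 0), (6, 1), (6, 2), (6, 3), (6, 4), (6, 5), (6, 6), (6, 7), (7, 0), (7, 1), (7, 2), (7, 3), (7, 4), (7, 5), (7, 6), (7, 7)]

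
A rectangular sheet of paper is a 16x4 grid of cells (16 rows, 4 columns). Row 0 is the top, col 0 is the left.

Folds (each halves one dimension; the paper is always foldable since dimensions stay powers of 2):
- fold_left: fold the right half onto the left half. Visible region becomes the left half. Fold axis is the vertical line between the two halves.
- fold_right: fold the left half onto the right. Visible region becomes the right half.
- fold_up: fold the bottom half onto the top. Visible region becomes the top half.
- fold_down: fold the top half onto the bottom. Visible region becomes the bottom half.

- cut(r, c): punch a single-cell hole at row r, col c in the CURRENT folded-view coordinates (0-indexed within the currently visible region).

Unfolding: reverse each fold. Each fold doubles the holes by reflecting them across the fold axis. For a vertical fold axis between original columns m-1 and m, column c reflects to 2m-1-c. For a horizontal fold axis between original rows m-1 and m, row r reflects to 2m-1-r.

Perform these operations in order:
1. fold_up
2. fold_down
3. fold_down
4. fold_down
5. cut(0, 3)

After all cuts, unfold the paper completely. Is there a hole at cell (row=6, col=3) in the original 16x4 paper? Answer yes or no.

Answer: yes

Derivation:
Op 1 fold_up: fold axis h@8; visible region now rows[0,8) x cols[0,4) = 8x4
Op 2 fold_down: fold axis h@4; visible region now rows[4,8) x cols[0,4) = 4x4
Op 3 fold_down: fold axis h@6; visible region now rows[6,8) x cols[0,4) = 2x4
Op 4 fold_down: fold axis h@7; visible region now rows[7,8) x cols[0,4) = 1x4
Op 5 cut(0, 3): punch at orig (7,3); cuts so far [(7, 3)]; region rows[7,8) x cols[0,4) = 1x4
Unfold 1 (reflect across h@7): 2 holes -> [(6, 3), (7, 3)]
Unfold 2 (reflect across h@6): 4 holes -> [(4, 3), (5, 3), (6, 3), (7, 3)]
Unfold 3 (reflect across h@4): 8 holes -> [(0, 3), (1, 3), (2, 3), (3, 3), (4, 3), (5, 3), (6, 3), (7, 3)]
Unfold 4 (reflect across h@8): 16 holes -> [(0, 3), (1, 3), (2, 3), (3, 3), (4, 3), (5, 3), (6, 3), (7, 3), (8, 3), (9, 3), (10, 3), (11, 3), (12, 3), (13, 3), (14, 3), (15, 3)]
Holes: [(0, 3), (1, 3), (2, 3), (3, 3), (4, 3), (5, 3), (6, 3), (7, 3), (8, 3), (9, 3), (10, 3), (11, 3), (12, 3), (13, 3), (14, 3), (15, 3)]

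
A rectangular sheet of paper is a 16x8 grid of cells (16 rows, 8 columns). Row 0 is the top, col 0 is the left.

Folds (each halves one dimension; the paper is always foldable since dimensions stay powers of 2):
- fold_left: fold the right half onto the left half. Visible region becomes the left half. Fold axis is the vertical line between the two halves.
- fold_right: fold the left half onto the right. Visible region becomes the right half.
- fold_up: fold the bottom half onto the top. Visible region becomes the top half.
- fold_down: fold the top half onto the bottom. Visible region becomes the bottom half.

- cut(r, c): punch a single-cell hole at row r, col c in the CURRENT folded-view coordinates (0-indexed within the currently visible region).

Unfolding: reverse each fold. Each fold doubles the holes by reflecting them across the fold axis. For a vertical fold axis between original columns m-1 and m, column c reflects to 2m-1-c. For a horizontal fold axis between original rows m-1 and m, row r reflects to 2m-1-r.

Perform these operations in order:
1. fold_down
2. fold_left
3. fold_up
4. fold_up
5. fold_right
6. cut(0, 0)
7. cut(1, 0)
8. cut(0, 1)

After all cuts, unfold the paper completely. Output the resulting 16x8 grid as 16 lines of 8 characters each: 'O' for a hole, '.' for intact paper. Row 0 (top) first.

Answer: OOOOOOOO
.OO..OO.
.OO..OO.
OOOOOOOO
OOOOOOOO
.OO..OO.
.OO..OO.
OOOOOOOO
OOOOOOOO
.OO..OO.
.OO..OO.
OOOOOOOO
OOOOOOOO
.OO..OO.
.OO..OO.
OOOOOOOO

Derivation:
Op 1 fold_down: fold axis h@8; visible region now rows[8,16) x cols[0,8) = 8x8
Op 2 fold_left: fold axis v@4; visible region now rows[8,16) x cols[0,4) = 8x4
Op 3 fold_up: fold axis h@12; visible region now rows[8,12) x cols[0,4) = 4x4
Op 4 fold_up: fold axis h@10; visible region now rows[8,10) x cols[0,4) = 2x4
Op 5 fold_right: fold axis v@2; visible region now rows[8,10) x cols[2,4) = 2x2
Op 6 cut(0, 0): punch at orig (8,2); cuts so far [(8, 2)]; region rows[8,10) x cols[2,4) = 2x2
Op 7 cut(1, 0): punch at orig (9,2); cuts so far [(8, 2), (9, 2)]; region rows[8,10) x cols[2,4) = 2x2
Op 8 cut(0, 1): punch at orig (8,3); cuts so far [(8, 2), (8, 3), (9, 2)]; region rows[8,10) x cols[2,4) = 2x2
Unfold 1 (reflect across v@2): 6 holes -> [(8, 0), (8, 1), (8, 2), (8, 3), (9, 1), (9, 2)]
Unfold 2 (reflect across h@10): 12 holes -> [(8, 0), (8, 1), (8, 2), (8, 3), (9, 1), (9, 2), (10, 1), (10, 2), (11, 0), (11, 1), (11, 2), (11, 3)]
Unfold 3 (reflect across h@12): 24 holes -> [(8, 0), (8, 1), (8, 2), (8, 3), (9, 1), (9, 2), (10, 1), (10, 2), (11, 0), (11, 1), (11, 2), (11, 3), (12, 0), (12, 1), (12, 2), (12, 3), (13, 1), (13, 2), (14, 1), (14, 2), (15, 0), (15, 1), (15, 2), (15, 3)]
Unfold 4 (reflect across v@4): 48 holes -> [(8, 0), (8, 1), (8, 2), (8, 3), (8, 4), (8, 5), (8, 6), (8, 7), (9, 1), (9, 2), (9, 5), (9, 6), (10, 1), (10, 2), (10, 5), (10, 6), (11, 0), (11, 1), (11, 2), (11, 3), (11, 4), (11, 5), (11, 6), (11, 7), (12, 0), (12, 1), (12, 2), (12, 3), (12, 4), (12, 5), (12, 6), (12, 7), (13, 1), (13, 2), (13, 5), (13, 6), (14, 1), (14, 2), (14, 5), (14, 6), (15, 0), (15, 1), (15, 2), (15, 3), (15, 4), (15, 5), (15, 6), (15, 7)]
Unfold 5 (reflect across h@8): 96 holes -> [(0, 0), (0, 1), (0, 2), (0, 3), (0, 4), (0, 5), (0, 6), (0, 7), (1, 1), (1, 2), (1, 5), (1, 6), (2, 1), (2, 2), (2, 5), (2, 6), (3, 0), (3, 1), (3, 2), (3, 3), (3, 4), (3, 5), (3, 6), (3, 7), (4, 0), (4, 1), (4, 2), (4, 3), (4, 4), (4, 5), (4, 6), (4, 7), (5, 1), (5, 2), (5, 5), (5, 6), (6, 1), (6, 2), (6, 5), (6, 6), (7, 0), (7, 1), (7, 2), (7, 3), (7, 4), (7, 5), (7, 6), (7, 7), (8, 0), (8, 1), (8, 2), (8, 3), (8, 4), (8, 5), (8, 6), (8, 7), (9, 1), (9, 2), (9, 5), (9, 6), (10, 1), (10, 2), (10, 5), (10, 6), (11, 0), (11, 1), (11, 2), (11, 3), (11, 4), (11, 5), (11, 6), (11, 7), (12, 0), (12, 1), (12, 2), (12, 3), (12, 4), (12, 5), (12, 6), (12, 7), (13, 1), (13, 2), (13, 5), (13, 6), (14, 1), (14, 2), (14, 5), (14, 6), (15, 0), (15, 1), (15, 2), (15, 3), (15, 4), (15, 5), (15, 6), (15, 7)]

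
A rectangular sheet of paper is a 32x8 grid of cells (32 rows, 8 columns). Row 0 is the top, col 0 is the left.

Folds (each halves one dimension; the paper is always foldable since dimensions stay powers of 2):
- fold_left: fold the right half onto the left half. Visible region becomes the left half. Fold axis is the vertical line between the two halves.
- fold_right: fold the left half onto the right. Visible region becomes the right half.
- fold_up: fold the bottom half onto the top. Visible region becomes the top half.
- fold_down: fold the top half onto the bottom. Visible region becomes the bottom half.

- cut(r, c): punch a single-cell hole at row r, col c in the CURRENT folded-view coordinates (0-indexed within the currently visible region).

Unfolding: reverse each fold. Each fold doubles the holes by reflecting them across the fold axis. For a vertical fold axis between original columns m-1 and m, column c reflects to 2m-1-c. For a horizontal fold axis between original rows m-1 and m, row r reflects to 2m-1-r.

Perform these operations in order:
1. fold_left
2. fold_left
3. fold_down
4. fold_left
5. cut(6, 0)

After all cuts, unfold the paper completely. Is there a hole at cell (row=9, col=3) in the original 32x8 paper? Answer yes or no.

Answer: yes

Derivation:
Op 1 fold_left: fold axis v@4; visible region now rows[0,32) x cols[0,4) = 32x4
Op 2 fold_left: fold axis v@2; visible region now rows[0,32) x cols[0,2) = 32x2
Op 3 fold_down: fold axis h@16; visible region now rows[16,32) x cols[0,2) = 16x2
Op 4 fold_left: fold axis v@1; visible region now rows[16,32) x cols[0,1) = 16x1
Op 5 cut(6, 0): punch at orig (22,0); cuts so far [(22, 0)]; region rows[16,32) x cols[0,1) = 16x1
Unfold 1 (reflect across v@1): 2 holes -> [(22, 0), (22, 1)]
Unfold 2 (reflect across h@16): 4 holes -> [(9, 0), (9, 1), (22, 0), (22, 1)]
Unfold 3 (reflect across v@2): 8 holes -> [(9, 0), (9, 1), (9, 2), (9, 3), (22, 0), (22, 1), (22, 2), (22, 3)]
Unfold 4 (reflect across v@4): 16 holes -> [(9, 0), (9, 1), (9, 2), (9, 3), (9, 4), (9, 5), (9, 6), (9, 7), (22, 0), (22, 1), (22, 2), (22, 3), (22, 4), (22, 5), (22, 6), (22, 7)]
Holes: [(9, 0), (9, 1), (9, 2), (9, 3), (9, 4), (9, 5), (9, 6), (9, 7), (22, 0), (22, 1), (22, 2), (22, 3), (22, 4), (22, 5), (22, 6), (22, 7)]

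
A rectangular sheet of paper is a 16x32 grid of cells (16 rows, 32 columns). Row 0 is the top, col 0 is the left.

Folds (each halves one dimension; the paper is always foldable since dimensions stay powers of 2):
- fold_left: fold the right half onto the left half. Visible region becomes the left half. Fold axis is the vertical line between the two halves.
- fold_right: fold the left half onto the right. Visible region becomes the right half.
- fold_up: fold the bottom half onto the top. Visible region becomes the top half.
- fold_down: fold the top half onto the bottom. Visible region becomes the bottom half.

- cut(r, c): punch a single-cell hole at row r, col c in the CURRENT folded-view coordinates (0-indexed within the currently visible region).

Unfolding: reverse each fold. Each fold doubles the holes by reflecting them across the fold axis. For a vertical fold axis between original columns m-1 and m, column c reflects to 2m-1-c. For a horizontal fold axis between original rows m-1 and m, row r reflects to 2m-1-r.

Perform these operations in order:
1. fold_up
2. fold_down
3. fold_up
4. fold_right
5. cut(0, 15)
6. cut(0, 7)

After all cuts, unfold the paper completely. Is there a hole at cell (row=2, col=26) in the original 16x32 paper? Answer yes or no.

Op 1 fold_up: fold axis h@8; visible region now rows[0,8) x cols[0,32) = 8x32
Op 2 fold_down: fold axis h@4; visible region now rows[4,8) x cols[0,32) = 4x32
Op 3 fold_up: fold axis h@6; visible region now rows[4,6) x cols[0,32) = 2x32
Op 4 fold_right: fold axis v@16; visible region now rows[4,6) x cols[16,32) = 2x16
Op 5 cut(0, 15): punch at orig (4,31); cuts so far [(4, 31)]; region rows[4,6) x cols[16,32) = 2x16
Op 6 cut(0, 7): punch at orig (4,23); cuts so far [(4, 23), (4, 31)]; region rows[4,6) x cols[16,32) = 2x16
Unfold 1 (reflect across v@16): 4 holes -> [(4, 0), (4, 8), (4, 23), (4, 31)]
Unfold 2 (reflect across h@6): 8 holes -> [(4, 0), (4, 8), (4, 23), (4, 31), (7, 0), (7, 8), (7, 23), (7, 31)]
Unfold 3 (reflect across h@4): 16 holes -> [(0, 0), (0, 8), (0, 23), (0, 31), (3, 0), (3, 8), (3, 23), (3, 31), (4, 0), (4, 8), (4, 23), (4, 31), (7, 0), (7, 8), (7, 23), (7, 31)]
Unfold 4 (reflect across h@8): 32 holes -> [(0, 0), (0, 8), (0, 23), (0, 31), (3, 0), (3, 8), (3, 23), (3, 31), (4, 0), (4, 8), (4, 23), (4, 31), (7, 0), (7, 8), (7, 23), (7, 31), (8, 0), (8, 8), (8, 23), (8, 31), (11, 0), (11, 8), (11, 23), (11, 31), (12, 0), (12, 8), (12, 23), (12, 31), (15, 0), (15, 8), (15, 23), (15, 31)]
Holes: [(0, 0), (0, 8), (0, 23), (0, 31), (3, 0), (3, 8), (3, 23), (3, 31), (4, 0), (4, 8), (4, 23), (4, 31), (7, 0), (7, 8), (7, 23), (7, 31), (8, 0), (8, 8), (8, 23), (8, 31), (11, 0), (11, 8), (11, 23), (11, 31), (12, 0), (12, 8), (12, 23), (12, 31), (15, 0), (15, 8), (15, 23), (15, 31)]

Answer: no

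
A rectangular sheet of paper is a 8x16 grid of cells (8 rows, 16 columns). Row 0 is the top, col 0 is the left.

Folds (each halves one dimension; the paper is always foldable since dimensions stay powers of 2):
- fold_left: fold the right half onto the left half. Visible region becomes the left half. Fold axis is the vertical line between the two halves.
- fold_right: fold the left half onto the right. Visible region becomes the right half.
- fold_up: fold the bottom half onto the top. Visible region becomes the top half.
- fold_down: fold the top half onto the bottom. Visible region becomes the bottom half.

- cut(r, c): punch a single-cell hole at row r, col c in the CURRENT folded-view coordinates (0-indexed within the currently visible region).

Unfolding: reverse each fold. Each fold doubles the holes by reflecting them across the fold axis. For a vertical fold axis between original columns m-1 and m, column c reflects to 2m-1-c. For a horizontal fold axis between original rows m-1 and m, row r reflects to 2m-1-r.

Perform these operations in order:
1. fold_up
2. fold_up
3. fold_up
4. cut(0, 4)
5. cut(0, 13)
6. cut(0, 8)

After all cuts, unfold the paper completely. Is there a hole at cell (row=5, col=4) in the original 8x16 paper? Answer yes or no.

Op 1 fold_up: fold axis h@4; visible region now rows[0,4) x cols[0,16) = 4x16
Op 2 fold_up: fold axis h@2; visible region now rows[0,2) x cols[0,16) = 2x16
Op 3 fold_up: fold axis h@1; visible region now rows[0,1) x cols[0,16) = 1x16
Op 4 cut(0, 4): punch at orig (0,4); cuts so far [(0, 4)]; region rows[0,1) x cols[0,16) = 1x16
Op 5 cut(0, 13): punch at orig (0,13); cuts so far [(0, 4), (0, 13)]; region rows[0,1) x cols[0,16) = 1x16
Op 6 cut(0, 8): punch at orig (0,8); cuts so far [(0, 4), (0, 8), (0, 13)]; region rows[0,1) x cols[0,16) = 1x16
Unfold 1 (reflect across h@1): 6 holes -> [(0, 4), (0, 8), (0, 13), (1, 4), (1, 8), (1, 13)]
Unfold 2 (reflect across h@2): 12 holes -> [(0, 4), (0, 8), (0, 13), (1, 4), (1, 8), (1, 13), (2, 4), (2, 8), (2, 13), (3, 4), (3, 8), (3, 13)]
Unfold 3 (reflect across h@4): 24 holes -> [(0, 4), (0, 8), (0, 13), (1, 4), (1, 8), (1, 13), (2, 4), (2, 8), (2, 13), (3, 4), (3, 8), (3, 13), (4, 4), (4, 8), (4, 13), (5, 4), (5, 8), (5, 13), (6, 4), (6, 8), (6, 13), (7, 4), (7, 8), (7, 13)]
Holes: [(0, 4), (0, 8), (0, 13), (1, 4), (1, 8), (1, 13), (2, 4), (2, 8), (2, 13), (3, 4), (3, 8), (3, 13), (4, 4), (4, 8), (4, 13), (5, 4), (5, 8), (5, 13), (6, 4), (6, 8), (6, 13), (7, 4), (7, 8), (7, 13)]

Answer: yes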